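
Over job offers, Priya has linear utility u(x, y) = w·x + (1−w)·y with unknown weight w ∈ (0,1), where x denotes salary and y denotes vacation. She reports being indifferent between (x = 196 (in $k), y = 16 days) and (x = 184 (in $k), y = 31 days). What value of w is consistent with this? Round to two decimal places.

w = 0.56

Indifference: w·196 + (1−w)·16 = w·184 + (1−w)·31.
Rearranging, 12·w − 15·(1−w) = 0.
The marginal rate of substitution is 15/12, so w = 15/(12+15) = 0.56.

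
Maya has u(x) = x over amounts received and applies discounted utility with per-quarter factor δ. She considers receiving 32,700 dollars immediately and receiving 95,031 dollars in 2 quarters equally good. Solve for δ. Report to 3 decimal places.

The payoff in 2 quarters is discounted by δ^2, so u(32700) = δ^2·u(95031) and δ^2 = u(32700)/u(95031).
With u(x) = x: δ^2 = 32700/95031 = 0.34410.
Taking the square root: δ = 0.34410^(1/2) ≈ 0.587.

δ ≈ 0.587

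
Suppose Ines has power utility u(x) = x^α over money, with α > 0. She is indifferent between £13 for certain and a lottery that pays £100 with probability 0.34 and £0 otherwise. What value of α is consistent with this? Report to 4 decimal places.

Since u(0) = 0, the lottery's EU is 0.34·100^α.
Indifference: 13^α = 0.34·100^α, so (13/100)^α = 0.34.
Taking logs: α·ln(13/100) = ln(0.34), so α = -1.0788097 / -2.0402208 ≈ 0.5288.

α ≈ 0.5288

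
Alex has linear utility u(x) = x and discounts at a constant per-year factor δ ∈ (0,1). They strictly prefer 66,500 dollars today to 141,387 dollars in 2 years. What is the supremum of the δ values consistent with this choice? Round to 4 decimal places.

Comparing present values: 66500 > δ^2·141387.
Dividing by 141387: δ^2 < 0.47034. Both sides are positive, so the square root keeps the direction.
δ < 0.47034^(1/2) = 0.6858.

δ < 0.6858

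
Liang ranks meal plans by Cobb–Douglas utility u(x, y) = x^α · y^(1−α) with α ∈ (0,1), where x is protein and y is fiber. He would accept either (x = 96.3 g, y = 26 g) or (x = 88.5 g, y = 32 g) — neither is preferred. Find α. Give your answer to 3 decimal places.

Indifference: 96.3^α · 26^(1−α) = 88.5^α · 32^(1−α).
Taking logs: α·ln 96.3 + (1−α)·ln 26 = α·ln 88.5 + (1−α)·ln 32, i.e. α·0.084466 = (1−α)·0.207639.
So α/(1−α) = (0.207639)/(0.084466) = 2.458255, and α = 2.458255/3.458255 ≈ 0.711.

α ≈ 0.711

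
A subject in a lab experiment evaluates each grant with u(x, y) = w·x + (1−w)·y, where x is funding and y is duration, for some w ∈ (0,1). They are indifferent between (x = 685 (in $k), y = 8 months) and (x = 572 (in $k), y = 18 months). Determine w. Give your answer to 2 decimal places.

w = 0.08

u(685,8) = u(572,18) means w·685 + (1−w)·8 = w·572 + (1−w)·18.
w·(685−572) = (1−w)·(18−8), i.e. w·113 = (1−w)·10.
Hence w = 10/(113+10) = 10/123 = 0.08.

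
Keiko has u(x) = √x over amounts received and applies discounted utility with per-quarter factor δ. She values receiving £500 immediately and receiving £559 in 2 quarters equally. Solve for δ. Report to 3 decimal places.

Indifference means u(500) = δ^2 · u(559), so δ^2 = u(500)/u(559).
With u(x) = √x: δ^2 = √500/√559 = √(500/559) = 0.94576.
Hence δ = (0.94576)^(1/2) = 0.97250.

δ ≈ 0.972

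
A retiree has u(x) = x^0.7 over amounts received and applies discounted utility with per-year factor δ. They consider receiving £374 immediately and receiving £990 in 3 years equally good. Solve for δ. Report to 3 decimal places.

Equating discounted utilities: u(374) = δ^3·u(990) ⇒ δ^3 = u(374)/u(990).
With u(x) = x^0.7: δ^3 = 374^0.7/990^0.7 = (374/990)^0.7 = 0.50590.
Hence δ = (0.50590)^(1/3) = 0.79681.

δ ≈ 0.797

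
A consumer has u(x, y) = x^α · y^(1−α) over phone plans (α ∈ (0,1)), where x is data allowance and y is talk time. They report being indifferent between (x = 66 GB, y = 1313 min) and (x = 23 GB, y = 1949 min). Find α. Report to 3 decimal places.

The Cobb–Douglas utilities coincide, so 66^α·1313^(1−α) = 23^α·1949^(1−α).
Taking logs: α·ln 66 + (1−α)·ln 1313 = α·ln 23 + (1−α)·ln 1949, i.e. α·1.054161 = (1−α)·0.395002.
So α/(1−α) = (0.395002)/(1.054161) = 0.374707, and α = 0.374707/1.374707 ≈ 0.273.

α ≈ 0.273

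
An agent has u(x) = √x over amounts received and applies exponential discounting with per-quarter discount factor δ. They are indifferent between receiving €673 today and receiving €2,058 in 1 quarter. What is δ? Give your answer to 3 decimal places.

δ ≈ 0.572

Indifference means u(673) = δ · u(2058), so δ = u(673)/u(2058).
With u(x) = √x: δ = √673/√2058 = √(673/2058) = 0.57185.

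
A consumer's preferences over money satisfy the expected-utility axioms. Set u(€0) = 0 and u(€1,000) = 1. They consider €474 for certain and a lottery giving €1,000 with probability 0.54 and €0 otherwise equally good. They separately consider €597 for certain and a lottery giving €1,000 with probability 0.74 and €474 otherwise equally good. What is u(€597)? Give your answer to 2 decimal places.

0.88

The first gamble pins u(€474): it must equal 0.54·1 + 0.46·0 = 0.54.
Chaining: u(€597) = 0.74·1.00 + 0.26·0.54 = 0.8804.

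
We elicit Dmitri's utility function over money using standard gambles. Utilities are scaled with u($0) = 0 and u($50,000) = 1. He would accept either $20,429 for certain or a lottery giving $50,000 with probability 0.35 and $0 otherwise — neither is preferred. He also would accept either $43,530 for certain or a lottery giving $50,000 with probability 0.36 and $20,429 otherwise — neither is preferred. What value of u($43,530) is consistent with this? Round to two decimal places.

0.58

From the first indifference, u($20,429) = 0.35·u($50,000) + 0.65·u($0) = 0.35·1 + 0.65·0 = 0.35.
Then u($43,530) = 0.36·u($50,000) + 0.64·u($20,429) = 0.36·1.00 + 0.64·0.35 = 0.5840.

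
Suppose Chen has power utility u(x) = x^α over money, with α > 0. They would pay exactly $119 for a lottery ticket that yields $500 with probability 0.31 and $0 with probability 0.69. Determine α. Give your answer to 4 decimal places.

Since u(0) = 0, the lottery's EU is 0.31·500^α.
Indifference: 119^α = 0.31·500^α, so (119/500)^α = 0.31.
Taking logs: α·ln(119/500) = ln(0.31), so α = -1.1711830 / -1.4354846 ≈ 0.8159.

α ≈ 0.8159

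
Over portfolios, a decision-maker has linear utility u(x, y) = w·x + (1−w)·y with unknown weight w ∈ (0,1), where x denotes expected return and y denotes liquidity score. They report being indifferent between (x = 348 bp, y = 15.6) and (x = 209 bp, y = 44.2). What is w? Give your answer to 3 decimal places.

Equating utilities: w·348 + (1−w)·15.6 = w·209 + (1−w)·44.2.
Rearranging, 139·w − 28.6·(1−w) = 0.
Hence w = 28.6/(139+28.6) = 28.6/167.6 = 0.171.

w = 0.171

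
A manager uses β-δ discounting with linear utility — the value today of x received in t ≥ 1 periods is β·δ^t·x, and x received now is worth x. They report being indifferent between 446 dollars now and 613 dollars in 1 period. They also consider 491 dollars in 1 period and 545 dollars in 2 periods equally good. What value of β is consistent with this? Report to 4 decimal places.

From the later pair, β·δ^1·491 = β·δ^2·545; dividing through, δ = 491/545 = 0.90092.
The first indifference: 446 = β·δ·613, so β = 446/(δ·613) = 446/(0.90092·613) ≈ 0.8076.

β ≈ 0.8076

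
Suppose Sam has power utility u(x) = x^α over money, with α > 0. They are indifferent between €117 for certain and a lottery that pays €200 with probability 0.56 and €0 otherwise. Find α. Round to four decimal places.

α ≈ 1.0815

Since u(0) = 0, the lottery's EU is 0.56·200^α.
Indifference: 117^α = 0.56·200^α, so (117/200)^α = 0.56.
α = ln(0.56) / ln(117/200) = -0.5798185/-0.5361434 ≈ 1.0815.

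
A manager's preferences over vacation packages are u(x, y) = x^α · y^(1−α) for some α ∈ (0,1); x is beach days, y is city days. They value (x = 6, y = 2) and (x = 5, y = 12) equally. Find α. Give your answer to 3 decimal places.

The Cobb–Douglas utilities coincide, so 6^α·2^(1−α) = 5^α·12^(1−α).
(6/5)^α = (12/2)^(1−α); take logs: α·ln(6/5) = (1−α)·ln(12/2), i.e. α·0.182322 = (1−α)·1.791759.
So α/(1−α) = (1.791759)/(0.182322) = 9.827443, and α = 9.827443/10.827443 ≈ 0.908.

α ≈ 0.908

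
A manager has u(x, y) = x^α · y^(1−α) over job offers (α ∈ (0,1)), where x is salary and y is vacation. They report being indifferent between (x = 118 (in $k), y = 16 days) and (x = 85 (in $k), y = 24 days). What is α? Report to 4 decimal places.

Indifference: 118^α · 16^(1−α) = 85^α · 24^(1−α).
Rearrange to (118/85)^α = (24/16)^(1−α) and take logs: α·0.3280334 = (1−α)·0.4054651.
So α/(1−α) = (0.4054651)/(0.3280334) = 1.2360482, and α = 1.2360482/2.2360482 ≈ 0.5528.

α ≈ 0.5528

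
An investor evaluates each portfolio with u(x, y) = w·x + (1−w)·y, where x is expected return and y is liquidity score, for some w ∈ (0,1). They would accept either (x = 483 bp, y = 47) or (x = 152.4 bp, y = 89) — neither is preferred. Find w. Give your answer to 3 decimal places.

u(483,47) = u(152.4,89) means w·483 + (1−w)·47 = w·152.4 + (1−w)·89.
Collecting terms: w·330.6 = (1−w)·42.
The marginal rate of substitution is 42/330.6, so w = 42/(330.6+42) = 0.113.

w = 0.113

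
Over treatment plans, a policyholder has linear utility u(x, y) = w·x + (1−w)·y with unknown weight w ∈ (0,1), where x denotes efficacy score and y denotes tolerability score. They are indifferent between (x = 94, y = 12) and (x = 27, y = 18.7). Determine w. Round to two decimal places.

Indifference: w·94 + (1−w)·12 = w·27 + (1−w)·18.7.
w·(94−27) = (1−w)·(18.7−12), i.e. w·67 = (1−w)·6.7.
The marginal rate of substitution is 6.7/67, so w = 6.7/(67+6.7) = 0.09.

w = 0.09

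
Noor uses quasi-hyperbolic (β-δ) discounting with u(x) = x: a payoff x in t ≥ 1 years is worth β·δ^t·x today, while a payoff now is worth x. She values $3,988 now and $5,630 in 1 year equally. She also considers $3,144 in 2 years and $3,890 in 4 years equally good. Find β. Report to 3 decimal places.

From the later pair, β·δ^2·3144 = β·δ^4·3890; dividing through, δ^2 = 3144/3890 = 0.80823, so δ = 0.89901.
Now use the now-vs-future pair: 3988 = β·δ·5630 gives β = 3988/(0.89901·5630) ≈ 0.788.

β ≈ 0.788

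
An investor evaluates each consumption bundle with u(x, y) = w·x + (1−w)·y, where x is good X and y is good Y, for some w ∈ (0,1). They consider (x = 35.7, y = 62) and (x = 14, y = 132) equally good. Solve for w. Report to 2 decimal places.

w = 0.76

Indifference: w·35.7 + (1−w)·62 = w·14 + (1−w)·132.
w·(35.7−14) = (1−w)·(132−62), i.e. w·21.7 = (1−w)·70.
The marginal rate of substitution is 70/21.7, so w = 70/(21.7+70) = 0.76.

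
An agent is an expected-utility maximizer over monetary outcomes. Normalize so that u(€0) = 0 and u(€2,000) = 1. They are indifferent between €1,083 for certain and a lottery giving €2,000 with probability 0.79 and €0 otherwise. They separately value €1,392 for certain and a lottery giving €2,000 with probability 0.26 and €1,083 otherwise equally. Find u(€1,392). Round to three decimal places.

From the first indifference, u(€1,083) = 0.79·u(€2,000) + 0.21·u(€0) = 0.79·1 + 0.21·0 = 0.79.
The second indifference gives u(€1,392) = 0.26·u(€2,000) + 0.74·u(€1,083) = 0.26·1.00 + 0.74·0.79 = 0.8446.

0.845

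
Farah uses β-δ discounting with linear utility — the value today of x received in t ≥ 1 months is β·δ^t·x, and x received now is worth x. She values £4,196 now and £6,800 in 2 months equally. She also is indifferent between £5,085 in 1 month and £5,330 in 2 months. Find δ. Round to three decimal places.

From the later pair, β·δ^1·5085 = β·δ^2·5330; dividing through, δ = 5085/5330 = 0.95403.

δ ≈ 0.954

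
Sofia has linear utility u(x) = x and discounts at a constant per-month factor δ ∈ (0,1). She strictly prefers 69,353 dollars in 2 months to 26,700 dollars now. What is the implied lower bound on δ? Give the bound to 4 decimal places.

The preference means 26700 < δ^2·69353.
Hence δ^2 > 26700/69353 = 0.38499, and x ↦ x^(1/2) is increasing on (0,∞).
δ > 0.38499^(1/2) = 0.6205.

δ > 0.6205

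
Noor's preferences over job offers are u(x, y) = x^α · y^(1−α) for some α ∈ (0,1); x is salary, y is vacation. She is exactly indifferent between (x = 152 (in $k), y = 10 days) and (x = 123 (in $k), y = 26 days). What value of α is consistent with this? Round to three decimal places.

The Cobb–Douglas utilities coincide, so 152^α·10^(1−α) = 123^α·26^(1−α).
Rearrange to (152/123)^α = (26/10)^(1−α) and take logs: α·0.211696 = (1−α)·0.955511.
So α/(1−α) = (0.955511)/(0.211696) = 4.513600, and α = 4.513600/5.513600 ≈ 0.819.

α ≈ 0.819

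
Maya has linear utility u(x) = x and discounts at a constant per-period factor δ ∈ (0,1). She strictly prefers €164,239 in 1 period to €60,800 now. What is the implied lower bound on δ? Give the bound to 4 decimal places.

Comparing present values: 60800 < δ·164239.
Dividing through by 164239 gives δ > 0.37019.

δ > 0.3702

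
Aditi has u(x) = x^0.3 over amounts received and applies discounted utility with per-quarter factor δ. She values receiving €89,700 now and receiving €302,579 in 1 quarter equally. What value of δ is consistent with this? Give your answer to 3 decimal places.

The payoff in 1 quarter is discounted by δ, so u(89700) = δ·u(302579) and δ = u(89700)/u(302579).
Since u(x) = x^0.3, δ = (89700/302579)^0.3 = 0.29645^0.3 = 0.69436.

δ ≈ 0.694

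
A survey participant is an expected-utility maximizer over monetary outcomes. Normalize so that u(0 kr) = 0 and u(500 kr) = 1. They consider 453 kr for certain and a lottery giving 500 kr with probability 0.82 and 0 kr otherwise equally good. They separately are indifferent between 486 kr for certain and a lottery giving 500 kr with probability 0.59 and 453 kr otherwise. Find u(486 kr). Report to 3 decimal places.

First, u(453 kr) = 0.82·u(500 kr) + 0.18·u(0 kr) = 0.82.
Chaining: u(486 kr) = 0.59·1.00 + 0.41·0.82 = 0.9262.

0.926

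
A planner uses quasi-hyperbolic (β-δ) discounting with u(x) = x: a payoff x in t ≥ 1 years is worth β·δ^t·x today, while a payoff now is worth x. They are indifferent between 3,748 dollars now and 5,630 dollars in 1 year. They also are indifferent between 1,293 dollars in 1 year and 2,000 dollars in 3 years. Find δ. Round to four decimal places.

δ ≈ 0.8041

From the later pair, β·δ^1·1293 = β·δ^3·2000; dividing through, δ^2 = 1293/2000 = 0.64650, so δ = 0.80405.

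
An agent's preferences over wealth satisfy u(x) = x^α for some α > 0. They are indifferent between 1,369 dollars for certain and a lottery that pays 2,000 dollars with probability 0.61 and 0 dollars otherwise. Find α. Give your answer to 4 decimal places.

Since u(0) = 0, the lottery's EU is 0.61·2000^α.
Indifference: 1369^α = 0.61·2000^α, so (1369/2000)^α = 0.61.
α = ln(0.61) / ln(1369/2000) = -0.4942963/-0.3790666 ≈ 1.3040.

α ≈ 1.3040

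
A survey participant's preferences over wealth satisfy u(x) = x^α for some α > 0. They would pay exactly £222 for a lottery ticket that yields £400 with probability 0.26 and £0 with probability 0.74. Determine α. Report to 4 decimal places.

EU(lottery) = 0.26·400^α + 0.74·0 = 0.26·400^α.
Indifference: 222^α = 0.26·400^α, so (222/400)^α = 0.26.
α = ln(0.26) / ln(222/400) = -1.3470736/-0.5887872 ≈ 2.2879.

α ≈ 2.2879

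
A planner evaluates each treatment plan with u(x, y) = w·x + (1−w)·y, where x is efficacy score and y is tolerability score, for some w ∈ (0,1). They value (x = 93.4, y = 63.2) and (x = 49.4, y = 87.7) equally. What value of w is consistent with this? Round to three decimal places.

w = 0.358

u(93.4,63.2) = u(49.4,87.7) means w·93.4 + (1−w)·63.2 = w·49.4 + (1−w)·87.7.
w·(93.4−49.4) = (1−w)·(87.7−63.2), i.e. w·44 = (1−w)·24.5.
So w/(1−w) = 24.5/44 = 0.5568, giving w = 24.5/(44+24.5) = 0.358.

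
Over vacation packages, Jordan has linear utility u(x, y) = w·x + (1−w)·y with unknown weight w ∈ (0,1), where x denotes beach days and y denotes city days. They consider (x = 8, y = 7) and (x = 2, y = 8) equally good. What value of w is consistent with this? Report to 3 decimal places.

Equating utilities: w·8 + (1−w)·7 = w·2 + (1−w)·8.
Collecting terms: w·6 = (1−w)·1.
So w/(1−w) = 1/6 = 0.1667, giving w = 1/(6+1) = 0.143.

w = 0.143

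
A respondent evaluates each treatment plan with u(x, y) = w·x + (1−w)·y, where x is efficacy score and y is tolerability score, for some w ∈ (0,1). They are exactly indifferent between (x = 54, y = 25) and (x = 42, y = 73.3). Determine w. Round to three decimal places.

u(54,25) = u(42,73.3) means w·54 + (1−w)·25 = w·42 + (1−w)·73.3.
w·(54−42) = (1−w)·(73.3−25), i.e. w·12 = (1−w)·48.3.
Hence w = 48.3/(12+48.3) = 48.3/60.3 = 0.801.

w = 0.801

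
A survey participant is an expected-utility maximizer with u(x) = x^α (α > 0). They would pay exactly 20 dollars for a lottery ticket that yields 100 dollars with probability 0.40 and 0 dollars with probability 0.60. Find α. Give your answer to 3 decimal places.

α ≈ 0.569

Since u(0) = 0, the lottery's EU is 0.40·100^α.
Equating: 20^α = 0.40·100^α, i.e. 0.2000^α = 0.40.
Take logs: α = ln 0.40 / ln(20/100) ≈ 0.56932.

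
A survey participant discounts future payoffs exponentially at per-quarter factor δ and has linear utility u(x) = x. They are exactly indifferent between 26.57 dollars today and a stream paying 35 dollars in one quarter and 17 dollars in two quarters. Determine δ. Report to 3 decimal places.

δ ≈ 0.590

Present value of the stream is 35·δ + 17·δ². Indifference gives 35δ + 17δ² = 26.57.
That is, 17δ² + 35δ − 26.57 = 0, a quadratic in δ.
δ = (−35 + √(35² + 4·17·26.57)) / (2·17) = (−35 + √3031.76) / 34 ≈ 0.590.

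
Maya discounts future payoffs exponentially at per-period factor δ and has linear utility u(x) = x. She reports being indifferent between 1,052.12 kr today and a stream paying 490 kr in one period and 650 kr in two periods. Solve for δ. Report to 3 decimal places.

The stream is worth 490δ + 650δ² today, so 490δ + 650δ² = 1052.12.
Rearranged: 650δ² + 490δ − 1052.12 = 0.
By the quadratic formula (taking the positive root), δ = (−490 + √2975612.00) / 1300 ≈ 0.950.

δ ≈ 0.950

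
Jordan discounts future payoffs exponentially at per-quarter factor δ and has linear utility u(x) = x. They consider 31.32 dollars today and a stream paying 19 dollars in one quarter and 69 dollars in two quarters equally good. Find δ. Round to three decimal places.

The stream is worth 19δ + 69δ² today, so 19δ + 69δ² = 31.32.
That is, 69δ² + 19δ − 31.32 = 0, a quadratic in δ.
δ = (−19 + √(19² + 4·69·31.32)) / (2·69) = (−19 + √9005.32) / 138 ≈ 0.550.

δ ≈ 0.550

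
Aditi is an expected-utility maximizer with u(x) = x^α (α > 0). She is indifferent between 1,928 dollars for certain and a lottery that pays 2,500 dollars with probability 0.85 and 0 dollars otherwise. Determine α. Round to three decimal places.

α ≈ 0.626

Since u(0) = 0, the lottery's EU is 0.85·2500^α.
Indifference: 1928^α = 0.85·2500^α, so (1928/2500)^α = 0.85.
Taking logs: α·ln(1928/2500) = ln(0.85), so α = -0.162519 / -0.259808 ≈ 0.626.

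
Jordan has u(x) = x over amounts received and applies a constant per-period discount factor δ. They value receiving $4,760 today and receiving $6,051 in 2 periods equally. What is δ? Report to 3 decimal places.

Indifference means u(4760) = δ^2 · u(6051), so δ^2 = u(4760)/u(6051).
With u(x) = x: δ^2 = 4760/6051 = 0.78665.
Hence δ = (0.78665)^(1/2) = 0.88693.

δ ≈ 0.887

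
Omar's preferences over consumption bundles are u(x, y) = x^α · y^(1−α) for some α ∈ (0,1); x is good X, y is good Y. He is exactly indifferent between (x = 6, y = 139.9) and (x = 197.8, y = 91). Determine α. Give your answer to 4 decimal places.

Indifference: 6^α · 139.9^(1−α) = 197.8^α · 91^(1−α).
(6/197.8)^α = (91/139.9)^(1−α); take logs: α·ln(6/197.8) = (1−α)·ln(91/139.9), i.e. α·-3.4954969 = (1−α)·-0.4300684.
So α/(1−α) = (-0.4300684)/(-3.4954969) = 0.1230350, and α = 0.1230350/1.1230350 ≈ 0.1096.

α ≈ 0.1096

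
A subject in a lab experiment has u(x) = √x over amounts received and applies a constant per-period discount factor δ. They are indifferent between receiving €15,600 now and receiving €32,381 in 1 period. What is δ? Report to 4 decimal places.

Equating discounted utilities: u(15600) = δ·u(32381) ⇒ δ = u(15600)/u(32381).
Since u(x) = √x, δ = √(15600/32381) = 0.69409.

δ ≈ 0.6941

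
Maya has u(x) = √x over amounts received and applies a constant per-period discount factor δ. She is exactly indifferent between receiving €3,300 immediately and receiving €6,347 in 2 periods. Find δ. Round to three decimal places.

δ ≈ 0.849

Indifference means u(3300) = δ^2 · u(6347), so δ^2 = u(3300)/u(6347).
Since u(x) = √x, δ^2 = √(3300/6347) = 0.72106.
Hence δ = (0.72106)^(1/2) = 0.84915.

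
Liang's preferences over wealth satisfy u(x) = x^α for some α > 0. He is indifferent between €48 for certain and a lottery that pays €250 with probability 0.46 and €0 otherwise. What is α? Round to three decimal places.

α ≈ 0.471

The lottery's expected utility is 0.46·u(250) + 0.54·u(0) = 0.46·250^α (since u(0) = 0 for α > 0).
Setting u(48) equal to that: 48^α = 0.46·250^α ⇒ (48/250)^α = 0.46.
α = ln(0.46) / ln(48/250) = -0.776529/-1.650260 ≈ 0.471.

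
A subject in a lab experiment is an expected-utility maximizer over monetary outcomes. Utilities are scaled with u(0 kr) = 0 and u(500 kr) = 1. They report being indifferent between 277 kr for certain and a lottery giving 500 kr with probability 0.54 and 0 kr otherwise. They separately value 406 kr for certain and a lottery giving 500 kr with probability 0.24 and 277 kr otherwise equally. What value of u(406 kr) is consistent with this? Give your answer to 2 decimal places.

First, u(277 kr) = 0.54·u(500 kr) + 0.46·u(0 kr) = 0.54.
Chaining: u(406 kr) = 0.24·1.00 + 0.76·0.54 = 0.6504.

0.65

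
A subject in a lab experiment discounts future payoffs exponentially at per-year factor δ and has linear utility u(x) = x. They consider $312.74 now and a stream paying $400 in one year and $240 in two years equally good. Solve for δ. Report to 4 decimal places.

δ ≈ 0.5800

Equating present values: 312.74 = 400δ + 240δ².
That is, 240δ² + 400δ − 312.74 = 0, a quadratic in δ.
δ = (−400 + √(400² + 4·240·312.74)) / (2·240) = (−400 + √460230.40) / 480 ≈ 0.5800.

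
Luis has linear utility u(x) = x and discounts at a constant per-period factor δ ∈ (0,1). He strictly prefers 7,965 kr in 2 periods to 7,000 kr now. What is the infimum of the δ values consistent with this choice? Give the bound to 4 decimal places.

δ > 0.9375

Under u(x) = x this choice says 7000 < δ^2·7965.
Hence δ^2 > 7000/7965 = 0.87884, and x ↦ x^(1/2) is increasing on (0,∞).
δ > (7000/7965)^(1/2) ≈ 0.9375.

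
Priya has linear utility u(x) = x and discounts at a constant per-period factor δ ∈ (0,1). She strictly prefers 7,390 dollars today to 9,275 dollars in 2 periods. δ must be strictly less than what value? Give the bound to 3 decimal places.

Under u(x) = x this choice says 7390 > δ^2·9275.
So δ^2 < 7390/9275 = 0.79677; taking the square root of both positive sides preserves the inequality.
δ < 0.79677^(1/2) = 0.893.

δ < 0.893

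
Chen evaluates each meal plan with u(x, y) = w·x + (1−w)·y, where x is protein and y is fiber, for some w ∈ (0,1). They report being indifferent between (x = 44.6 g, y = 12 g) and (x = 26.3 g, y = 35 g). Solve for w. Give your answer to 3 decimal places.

Equating utilities: w·44.6 + (1−w)·12 = w·26.3 + (1−w)·35.
Collecting terms: w·18.3 = (1−w)·23.
Hence w = 23/(18.3+23) = 23/41.3 = 0.557.

w = 0.557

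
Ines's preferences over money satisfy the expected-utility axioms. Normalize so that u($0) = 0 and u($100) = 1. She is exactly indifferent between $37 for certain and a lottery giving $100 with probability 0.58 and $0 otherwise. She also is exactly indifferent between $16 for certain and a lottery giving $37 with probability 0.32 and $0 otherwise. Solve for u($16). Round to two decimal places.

First, u($37) = 0.58·u($100) + 0.42·u($0) = 0.58.
The second indifference gives u($16) = 0.32·u($37) + 0.68·u($0) = 0.32·0.58 + 0.68·0.00 = 0.1856.

0.19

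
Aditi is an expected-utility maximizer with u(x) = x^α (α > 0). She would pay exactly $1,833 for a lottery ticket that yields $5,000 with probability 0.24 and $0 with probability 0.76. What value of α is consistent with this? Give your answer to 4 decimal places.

The lottery's expected utility is 0.24·u(5000) + 0.76·u(0) = 0.24·5000^α (since u(0) = 0 for α > 0).
Equating: 1833^α = 0.24·5000^α, i.e. 0.3666^α = 0.24.
Taking logs: α·ln(1833/5000) = ln(0.24), so α = -1.4271164 / -1.0034839 ≈ 1.4222.

α ≈ 1.4222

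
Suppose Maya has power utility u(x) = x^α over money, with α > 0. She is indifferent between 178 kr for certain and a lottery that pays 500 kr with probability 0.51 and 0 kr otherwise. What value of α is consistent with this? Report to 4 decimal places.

The lottery's expected utility is 0.51·u(500) + 0.49·u(0) = 0.51·500^α (since u(0) = 0 for α > 0).
Indifference: 178^α = 0.51·500^α, so (178/500)^α = 0.51.
Taking logs: α·ln(178/500) = ln(0.51), so α = -0.6733446 / -1.0328245 ≈ 0.6519.

α ≈ 0.6519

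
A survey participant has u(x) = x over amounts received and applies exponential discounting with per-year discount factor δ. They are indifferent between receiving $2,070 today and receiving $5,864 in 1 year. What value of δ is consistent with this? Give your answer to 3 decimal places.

δ ≈ 0.353

Equating discounted utilities: u(2070) = δ·u(5864) ⇒ δ = u(2070)/u(5864).
With u(x) = x: δ = 2070/5864 = 0.35300.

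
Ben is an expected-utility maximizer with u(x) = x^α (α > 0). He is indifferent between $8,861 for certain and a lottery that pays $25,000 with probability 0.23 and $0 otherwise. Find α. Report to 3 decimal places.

EU(lottery) = 0.23·25000^α + 0.77·0 = 0.23·25000^α.
Equating: 8861^α = 0.23·25000^α, i.e. 0.3544^α = 0.23.
α = ln(0.23) / ln(8861/25000) = -1.469676/-1.037216 ≈ 1.417.

α ≈ 1.417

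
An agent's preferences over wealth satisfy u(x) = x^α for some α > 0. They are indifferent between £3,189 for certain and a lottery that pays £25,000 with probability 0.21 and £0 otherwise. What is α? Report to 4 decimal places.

Since u(0) = 0, the lottery's EU is 0.21·25000^α.
Indifference: 3189^α = 0.21·25000^α, so (3189/25000)^α = 0.21.
Take logs: α = ln 0.21 / ln(3189/25000) ≈ 0.757902.

α ≈ 0.7579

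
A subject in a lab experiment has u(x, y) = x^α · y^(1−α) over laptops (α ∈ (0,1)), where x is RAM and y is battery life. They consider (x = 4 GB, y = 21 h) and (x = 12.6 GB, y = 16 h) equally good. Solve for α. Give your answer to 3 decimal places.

α ≈ 0.192

Indifference: 4^α · 21^(1−α) = 12.6^α · 16^(1−α).
Rearrange to (4/12.6)^α = (16/21)^(1−α) and take logs: α·-1.147402 = (1−α)·-0.271934.
With A = -1.147402 and B = -0.271934: α·A = (1−α)·B, so α = B/(A+B) = -0.271934/-1.419336 ≈ 0.192.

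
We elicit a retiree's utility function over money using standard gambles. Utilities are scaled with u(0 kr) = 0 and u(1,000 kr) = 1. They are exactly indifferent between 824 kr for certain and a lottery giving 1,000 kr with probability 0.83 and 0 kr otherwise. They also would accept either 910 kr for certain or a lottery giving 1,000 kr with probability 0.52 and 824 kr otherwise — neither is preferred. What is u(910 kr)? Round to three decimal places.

The first gamble pins u(824 kr): it must equal 0.83·1 + 0.17·0 = 0.83.
The second indifference gives u(910 kr) = 0.52·u(1,000 kr) + 0.48·u(824 kr) = 0.52·1.00 + 0.48·0.83 = 0.9184.

0.918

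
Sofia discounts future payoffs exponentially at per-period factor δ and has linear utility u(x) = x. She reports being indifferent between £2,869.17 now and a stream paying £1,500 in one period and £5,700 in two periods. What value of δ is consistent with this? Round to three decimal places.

The stream is worth 1500δ + 5700δ² today, so 1500δ + 5700δ² = 2869.17.
That is, 5700δ² + 1500δ − 2869.17 = 0, a quadratic in δ.
The positive root is δ = [−1500 + √(1500² + 4·5700·2869.17)] / (2·5700) = (−1500 + 8226.000)/11400 ≈ 0.590.

δ ≈ 0.590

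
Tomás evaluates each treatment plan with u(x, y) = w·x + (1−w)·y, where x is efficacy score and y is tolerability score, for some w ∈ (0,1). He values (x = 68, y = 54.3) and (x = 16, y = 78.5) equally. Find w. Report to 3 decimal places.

Equating utilities: w·68 + (1−w)·54.3 = w·16 + (1−w)·78.5.
Collecting terms: w·52 = (1−w)·24.2.
Hence w = 24.2/(52+24.2) = 24.2/76.2 = 0.318.

w = 0.318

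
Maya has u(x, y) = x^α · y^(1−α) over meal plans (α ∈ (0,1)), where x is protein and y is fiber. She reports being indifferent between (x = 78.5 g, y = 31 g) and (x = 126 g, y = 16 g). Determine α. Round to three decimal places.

α ≈ 0.583

Indifference: 78.5^α · 31^(1−α) = 126^α · 16^(1−α).
(78.5/126)^α = (16/31)^(1−α); take logs: α·ln(78.5/126) = (1−α)·ln(16/31), i.e. α·-0.473183 = (1−α)·-0.661398.
With A = -0.473183 and B = -0.661398: α·A = (1−α)·B, so α = B/(A+B) = -0.661398/-1.134581 ≈ 0.583.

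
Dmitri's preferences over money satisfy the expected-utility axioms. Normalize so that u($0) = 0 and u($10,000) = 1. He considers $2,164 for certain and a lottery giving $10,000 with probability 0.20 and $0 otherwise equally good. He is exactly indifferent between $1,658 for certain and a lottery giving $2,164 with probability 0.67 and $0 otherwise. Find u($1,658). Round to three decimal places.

From the first indifference, u($2,164) = 0.20·u($10,000) + 0.80·u($0) = 0.20·1 + 0.80·0 = 0.20.
The second indifference gives u($1,658) = 0.67·u($2,164) + 0.33·u($0) = 0.67·0.20 + 0.33·0.00 = 0.1340.

0.134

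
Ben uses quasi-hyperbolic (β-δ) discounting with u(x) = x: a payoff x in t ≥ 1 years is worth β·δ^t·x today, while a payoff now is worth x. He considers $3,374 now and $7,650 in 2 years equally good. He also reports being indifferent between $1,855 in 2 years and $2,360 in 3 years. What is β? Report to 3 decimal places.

β ≈ 0.714

From the later pair, β·δ^2·1855 = β·δ^3·2360; dividing through, δ = 1855/2360 = 0.78602.
Substituting δ into 3374 = β·δ^2·7650: β = 3374/(4726.343) ≈ 0.714.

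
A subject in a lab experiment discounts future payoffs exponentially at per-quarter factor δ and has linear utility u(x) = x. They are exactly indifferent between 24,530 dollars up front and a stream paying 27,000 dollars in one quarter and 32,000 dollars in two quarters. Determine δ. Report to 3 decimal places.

δ ≈ 0.550

The stream is worth 27000δ + 32000δ² today, so 27000δ + 32000δ² = 24530.
That is, 32000δ² + 27000δ − 24530 = 0, a quadratic in δ.
δ = (−27000 + √(27000² + 4·32000·24530)) / (2·32000) = (−27000 + √3868840000.00) / 64000 ≈ 0.550.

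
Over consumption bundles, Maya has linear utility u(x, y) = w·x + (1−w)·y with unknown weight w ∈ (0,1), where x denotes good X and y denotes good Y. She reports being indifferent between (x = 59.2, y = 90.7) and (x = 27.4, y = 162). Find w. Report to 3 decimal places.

Equating utilities: w·59.2 + (1−w)·90.7 = w·27.4 + (1−w)·162.
Collecting terms: w·31.8 = (1−w)·71.3.
So w/(1−w) = 71.3/31.8 = 2.2421, giving w = 71.3/(31.8+71.3) = 0.692.

w = 0.692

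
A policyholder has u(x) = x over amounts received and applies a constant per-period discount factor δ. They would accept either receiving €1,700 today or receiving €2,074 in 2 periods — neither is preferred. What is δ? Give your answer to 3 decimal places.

δ ≈ 0.905

The payoff in 2 periods is discounted by δ^2, so u(1700) = δ^2·u(2074) and δ^2 = u(1700)/u(2074).
With u(x) = x: δ^2 = 1700/2074 = 0.81967.
Hence δ = (0.81967)^(1/2) = 0.90536.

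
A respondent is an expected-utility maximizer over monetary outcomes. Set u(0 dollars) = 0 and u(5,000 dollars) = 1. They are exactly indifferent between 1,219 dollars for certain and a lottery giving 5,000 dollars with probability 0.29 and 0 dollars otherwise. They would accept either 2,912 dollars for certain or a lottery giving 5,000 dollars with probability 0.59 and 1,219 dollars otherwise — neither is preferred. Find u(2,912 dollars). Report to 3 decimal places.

First, u(1,219 dollars) = 0.29·u(5,000 dollars) + 0.71·u(0 dollars) = 0.29.
Then u(2,912 dollars) = 0.59·u(5,000 dollars) + 0.41·u(1,219 dollars) = 0.59·1.00 + 0.41·0.29 = 0.7089.

0.709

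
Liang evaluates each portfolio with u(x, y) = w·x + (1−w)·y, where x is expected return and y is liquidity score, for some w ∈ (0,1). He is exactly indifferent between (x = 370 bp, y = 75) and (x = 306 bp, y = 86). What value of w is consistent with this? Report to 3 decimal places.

w = 0.147

Equating utilities: w·370 + (1−w)·75 = w·306 + (1−w)·86.
w·(370−306) = (1−w)·(86−75), i.e. w·64 = (1−w)·11.
Hence w = 11/(64+11) = 11/75 = 0.147.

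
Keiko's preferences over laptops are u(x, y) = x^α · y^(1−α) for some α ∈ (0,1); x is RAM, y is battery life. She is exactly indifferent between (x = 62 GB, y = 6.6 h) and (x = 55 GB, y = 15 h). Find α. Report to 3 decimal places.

Set the two utilities equal: 62^α·6.6^(1−α) = 55^α·15^(1−α).
(62/55)^α = (15/6.6)^(1−α); take logs: α·ln(62/55) = (1−α)·ln(15/6.6), i.e. α·0.119801 = (1−α)·0.820981.
With A = 0.119801 and B = 0.820981: α·A = (1−α)·B, so α = B/(A+B) = 0.820981/0.940782 ≈ 0.873.

α ≈ 0.873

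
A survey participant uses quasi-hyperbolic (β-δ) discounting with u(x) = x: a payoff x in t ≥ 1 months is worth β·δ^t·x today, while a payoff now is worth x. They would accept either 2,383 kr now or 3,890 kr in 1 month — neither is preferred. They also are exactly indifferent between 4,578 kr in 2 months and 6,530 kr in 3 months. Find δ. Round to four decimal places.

δ ≈ 0.7011

The second indifference involves only future payoffs, so β cancels: β·δ^2·4578 = β·δ^3·6530, giving δ = 4578/6530 = 0.70107.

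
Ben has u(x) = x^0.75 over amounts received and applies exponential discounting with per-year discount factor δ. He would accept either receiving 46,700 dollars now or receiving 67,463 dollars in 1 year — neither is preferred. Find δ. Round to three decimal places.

Equating discounted utilities: u(46700) = δ·u(67463) ⇒ δ = u(46700)/u(67463).
Since u(x) = x^0.75, δ = (46700/67463)^0.75 = 0.69223^0.75 = 0.75891.

δ ≈ 0.759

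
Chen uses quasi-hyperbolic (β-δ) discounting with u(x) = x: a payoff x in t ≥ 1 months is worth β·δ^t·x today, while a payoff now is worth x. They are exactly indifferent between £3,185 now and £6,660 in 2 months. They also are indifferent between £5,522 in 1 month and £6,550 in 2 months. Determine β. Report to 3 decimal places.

β ≈ 0.673

Both payoffs in the second observation are in the future, so β drops out: δ^1·5522 = δ^2·6550 ⇒ δ = 5522/6550 = 0.84305.
The first indifference: 3185 = β·δ^2·6660, so β = 3185/(δ^2·6660) = 3185/(0.71074·6660) ≈ 0.673.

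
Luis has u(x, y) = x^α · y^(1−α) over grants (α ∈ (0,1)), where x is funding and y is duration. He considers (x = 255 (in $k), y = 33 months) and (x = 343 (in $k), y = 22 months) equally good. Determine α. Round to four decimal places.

α ≈ 0.5776

Indifference: 255^α · 33^(1−α) = 343^α · 22^(1−α).
(255/343)^α = (22/33)^(1−α); take logs: α·ln(255/343) = (1−α)·ln(22/33), i.e. α·-0.2964669 = (1−α)·-0.4054651.
Thus α·(-0.7019320) = -0.4054651, so α = -0.4054651/-0.7019320 ≈ 0.5776.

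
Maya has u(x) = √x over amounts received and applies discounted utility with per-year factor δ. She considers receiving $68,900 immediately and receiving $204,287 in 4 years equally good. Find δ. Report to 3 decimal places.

The payoff in 4 years is discounted by δ^4, so u(68900) = δ^4·u(204287) and δ^4 = u(68900)/u(204287).
Since u(x) = √x, δ^4 = √(68900/204287) = 0.58075.
So δ = 0.58075^(1/4) ≈ 0.873.

δ ≈ 0.873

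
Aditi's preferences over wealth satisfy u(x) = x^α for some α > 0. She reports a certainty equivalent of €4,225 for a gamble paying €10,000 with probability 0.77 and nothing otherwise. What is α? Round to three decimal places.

α ≈ 0.303

The lottery's expected utility is 0.77·u(10000) + 0.23·u(0) = 0.77·10000^α (since u(0) = 0 for α > 0).
Equating: 4225^α = 0.77·10000^α, i.e. 0.4225^α = 0.77.
Take logs: α = ln 0.77 / ln(4225/10000) ≈ 0.30336.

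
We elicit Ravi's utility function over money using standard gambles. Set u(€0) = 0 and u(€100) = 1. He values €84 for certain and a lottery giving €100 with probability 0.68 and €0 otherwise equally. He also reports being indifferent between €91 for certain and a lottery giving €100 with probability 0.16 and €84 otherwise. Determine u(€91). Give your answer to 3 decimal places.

0.731

The first gamble pins u(€84): it must equal 0.68·1 + 0.32·0 = 0.68.
The second indifference gives u(€91) = 0.16·u(€100) + 0.84·u(€84) = 0.16·1.00 + 0.84·0.68 = 0.7312.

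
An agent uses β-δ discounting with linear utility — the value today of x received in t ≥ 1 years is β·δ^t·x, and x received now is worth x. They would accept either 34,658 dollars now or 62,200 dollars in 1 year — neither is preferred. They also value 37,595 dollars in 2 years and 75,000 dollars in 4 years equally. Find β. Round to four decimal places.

β ≈ 0.7870

From the later pair, β·δ^2·37595 = β·δ^4·75000; dividing through, δ^2 = 37595/75000 = 0.50127, so δ = 0.70800.
The first indifference: 34658 = β·δ·62200, so β = 34658/(δ·62200) = 34658/(0.70800·62200) ≈ 0.7870.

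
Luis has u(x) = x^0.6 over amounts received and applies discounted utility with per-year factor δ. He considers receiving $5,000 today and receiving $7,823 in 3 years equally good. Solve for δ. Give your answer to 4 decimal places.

δ ≈ 0.9144

Indifference means u(5000) = δ^3 · u(7823), so δ^3 = u(5000)/u(7823).
Since u(x) = x^0.6, δ^3 = (5000/7823)^0.6 = 0.63914^0.6 = 0.76447.
So δ = 0.76447^(1/3) ≈ 0.9144.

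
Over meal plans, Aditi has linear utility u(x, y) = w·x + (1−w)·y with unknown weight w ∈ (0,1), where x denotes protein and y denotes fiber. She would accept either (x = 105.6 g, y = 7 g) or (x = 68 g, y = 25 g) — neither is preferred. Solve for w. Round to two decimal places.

Indifference: w·105.6 + (1−w)·7 = w·68 + (1−w)·25.
Collecting terms: w·37.6 = (1−w)·18.
The marginal rate of substitution is 18/37.6, so w = 18/(37.6+18) = 0.32.

w = 0.32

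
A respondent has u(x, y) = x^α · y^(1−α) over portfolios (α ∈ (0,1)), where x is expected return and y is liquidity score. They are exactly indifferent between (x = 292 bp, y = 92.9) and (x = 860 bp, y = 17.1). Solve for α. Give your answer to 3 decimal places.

Indifference: 292^α · 92.9^(1−α) = 860^α · 17.1^(1−α).
Taking logs: α·ln 292 + (1−α)·ln 92.9 = α·ln 860 + (1−α)·ln 17.1, i.e. α·-1.080179 = (1−α)·-1.692445.
So α/(1−α) = (-1.692445)/(-1.080179) = 1.566819, and α = 1.566819/2.566819 ≈ 0.610.

α ≈ 0.610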